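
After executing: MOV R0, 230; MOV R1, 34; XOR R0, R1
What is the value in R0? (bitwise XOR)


Register state trace:
  MOV R0, 230  → R0 = 230 (0b11100110)
  MOV R1, 34  → R1 = 34 (0b00100010)
  XOR R0, R1  → R0 = 230 XOR 34 = 196 (0b11000100)
Final: R0 = 196

196


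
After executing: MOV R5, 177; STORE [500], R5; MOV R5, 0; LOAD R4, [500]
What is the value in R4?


Register and memory trace:
  MOV R5, 177  → R5 = 177
  STORE [500], R5  → mem[500] = 177
  MOV R5, 0  → R5 = 0
  LOAD R4, [500]  → R4 = mem[500] = 177
Final: R4 = 177

177


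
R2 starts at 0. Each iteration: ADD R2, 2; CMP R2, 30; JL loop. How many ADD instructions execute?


Loop trace (R2 starts at 0, target 30, step 2):
  ADD #1: R2 = 0 + 2 = 2  → 2 < 30, loop
  ADD #2: R2 = 2 + 2 = 4  → 4 < 30, loop
  ADD #3: R2 = 4 + 2 = 6  → 6 < 30, loop
  ADD #4: R2 = 6 + 2 = 8  → 8 < 30, loop
  ADD #5: R2 = 8 + 2 = 10  → 10 < 30, loop
  ADD #6: R2 = 10 + 2 = 12  → 12 < 30, loop
  ADD #7: R2 = 12 + 2 = 14  → 14 < 30, loop
  ADD #8: R2 = 14 + 2 = 16  → 16 < 30, loop
  ADD #9: R2 = 16 + 2 = 18  → 18 < 30, loop
  ADD #10: R2 = 18 + 2 = 20  → 20 < 30, loop
  ADD #11: R2 = 20 + 2 = 22  → 22 < 30, loop
  ADD #12: R2 = 22 + 2 = 24  → 24 < 30, loop
  ADD #13: R2 = 24 + 2 = 26  → 26 < 30, loop
  ADD #14: R2 = 26 + 2 = 28  → 28 < 30, loop
  ADD #15: R2 = 28 + 2 = 30  → 30 >= 30, exit
Total ADD instructions: 15

15


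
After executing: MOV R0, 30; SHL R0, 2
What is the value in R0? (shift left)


Register state trace:
  MOV R0, 30  → R0 = 30
  SHL R0, 2  → R0 = 30 << 2 = 30 * 2^2 = 120
Final: R0 = 120

120


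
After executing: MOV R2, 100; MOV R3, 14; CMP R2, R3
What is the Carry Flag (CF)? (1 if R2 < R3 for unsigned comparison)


Register state trace:
  MOV R2, 100  → R2 = 100
  MOV R3, 14  → R3 = 14
  CMP R2, R3  → unsigned 100 - 14: no borrow
  100 >= 14, so CF = 0
CF = 0

0


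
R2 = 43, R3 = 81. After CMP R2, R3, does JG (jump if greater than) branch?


Trace:
  R2 = 43, R3 = 81
  CMP R2, R3  → compares 43 vs 81
  JG checks: is 43 greater than 81?
  43 < 81, so condition is false
Branch taken: No

No


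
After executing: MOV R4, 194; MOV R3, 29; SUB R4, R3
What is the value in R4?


Register state trace:
  MOV R4, 194  → R4 = 194
  MOV R3, 29  → R3 = 29
  SUB R4, R3  → R4 = 194 - 29 = 165
Final: R4 = 165

165


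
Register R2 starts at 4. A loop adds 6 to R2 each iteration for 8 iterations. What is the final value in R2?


Starting value: R2 = 4
  Iter 1: R2 = 4 + 6 = 10
  Iter 2: R2 = 10 + 6 = 16
  Iter 3: R2 = 16 + 6 = 22
  Iter 4: R2 = 22 + 6 = 28
  Iter 5: R2 = 28 + 6 = 34
  Iter 6: R2 = 34 + 6 = 40
  Iter 7: R2 = 40 + 6 = 46
  Iter 8: R2 = 46 + 6 = 52
Final: R2 = 52

52


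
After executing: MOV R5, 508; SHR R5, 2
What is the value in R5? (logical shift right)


Register state trace:
  MOV R5, 508  → R5 = 508
  SHR R5, 2  → R5 = 508 >> 2 = 508 // 2^2 = 127
Final: R5 = 127

127


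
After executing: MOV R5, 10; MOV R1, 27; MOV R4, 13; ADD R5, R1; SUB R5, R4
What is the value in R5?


Register state trace:
  MOV R5, 10  → R5 = 10
  MOV R1, 27  → R1 = 27
  MOV R4, 13  → R4 = 13
  ADD R5, R1  → R5 = 10 + 27 = 37
  SUB R5, R4  → R5 = 37 - 13 = 24
Final: R5 = 24

24


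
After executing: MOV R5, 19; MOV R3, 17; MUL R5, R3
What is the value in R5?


Register state trace:
  MOV R5, 19  → R5 = 19
  MOV R3, 17  → R3 = 17
  MUL R5, R3  → R5 = 19 * 17 = 323
Final: R5 = 323

323


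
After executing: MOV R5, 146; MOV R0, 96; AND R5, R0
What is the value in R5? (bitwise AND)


Register state trace:
  MOV R5, 146  → R5 = 146 (0b10010010)
  MOV R0, 96  → R0 = 96 (0b01100000)
  AND R5, R0  → R5 = 146 AND 96 = 0 (0b00000000)
Final: R5 = 0

0


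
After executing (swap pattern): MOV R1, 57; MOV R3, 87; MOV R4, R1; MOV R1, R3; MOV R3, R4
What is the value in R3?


Register state trace (swap pattern):
  MOV R1, 57  → R1 = 57
  MOV R3, 87  → R3 = 87
  MOV R4, R1  → R4 = 57  (save R1)
  MOV R1, R3  → R1 = 87  (R1 gets R3's value)
  MOV R3, R4  → R3 = 57  (R3 gets saved value)
Final: R3 = 57

57


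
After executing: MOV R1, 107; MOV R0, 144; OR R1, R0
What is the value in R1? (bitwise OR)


Register state trace:
  MOV R1, 107  → R1 = 107 (0b01101011)
  MOV R0, 144  → R0 = 144 (0b10010000)
  OR R1, R0   → R1 = 107 OR 144 = 251 (0b11111011)
Final: R1 = 251

251


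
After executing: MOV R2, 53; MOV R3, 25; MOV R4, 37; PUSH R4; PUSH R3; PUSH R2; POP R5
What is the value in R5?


Stack trace (top is rightmost):
  MOV R2, 53  → R2 = 53
  MOV R3, 25  → R3 = 25
  MOV R4, 37  → R4 = 37
  PUSH R4  → stack: [37]
  PUSH R3  → stack: [37, 25]
  PUSH R2  → stack: [37, 25, 53]
  POP R5  → R5 = 53, stack: [37, 25]
Final: R5 = 53

53


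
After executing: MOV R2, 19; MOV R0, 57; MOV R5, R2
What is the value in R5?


Register state trace:
  MOV R2, 19  → R2 = 19
  MOV R0, 57  → R0 = 57
  MOV R5, R2  → R5 = 19
Final: R5 = 19

19


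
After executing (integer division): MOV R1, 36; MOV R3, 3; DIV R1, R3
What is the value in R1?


Register state trace:
  MOV R1, 36  → R1 = 36
  MOV R3, 3  → R3 = 3
  DIV R1, R3  → R1 = 36 // 3 = 12
Final: R1 = 12

12


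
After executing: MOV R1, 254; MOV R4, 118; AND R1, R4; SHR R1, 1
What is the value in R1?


Register state trace:
  MOV R1, 254  → R1 = 254 (0b11111110)
  MOV R4, 118  → R4 = 118 (0b01110110)
  AND R1, R4  → R1 = 254 AND 118 = 118 (0b01110110)
  SHR R1, 1  → R1 = 118 >> 1 = 59
Final: R1 = 59

59


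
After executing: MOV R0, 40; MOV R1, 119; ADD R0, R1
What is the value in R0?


Register state trace:
  MOV R0, 40  → R0 = 40
  MOV R1, 119  → R1 = 119
  ADD R0, R1  → R0 = 40 + 119 = 159
Final: R0 = 159

159


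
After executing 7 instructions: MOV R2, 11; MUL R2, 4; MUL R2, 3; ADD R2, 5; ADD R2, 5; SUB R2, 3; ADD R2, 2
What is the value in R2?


Register state trace:
  MOV R2, 11  → R2 = 11
  MUL R2, 4  → R2 = 11 * 4 = 44
  MUL R2, 3  → R2 = 44 * 3 = 132
  ADD R2, 5  → R2 = 132 + 5 = 137
  ADD R2, 5  → R2 = 137 + 5 = 142
  SUB R2, 3  → R2 = 142 - 3 = 139
  ADD R2, 2  → R2 = 139 + 2 = 141
Final: R2 = 141

141


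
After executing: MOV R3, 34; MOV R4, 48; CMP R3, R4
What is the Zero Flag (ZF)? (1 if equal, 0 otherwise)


Register state trace:
  MOV R3, 34  → R3 = 34
  MOV R4, 48  → R4 = 48
  CMP R3, R4  → computes 34 - 48 = -14
  Result is nonzero, so values are not equal
ZF = 0

0


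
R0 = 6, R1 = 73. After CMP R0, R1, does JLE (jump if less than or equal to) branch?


Trace:
  R0 = 6, R1 = 73
  CMP R0, R1  → compares 6 vs 73
  JLE checks: is 6 less than or equal to 73?
  6 < 73, so condition is true
Branch taken: Yes

Yes


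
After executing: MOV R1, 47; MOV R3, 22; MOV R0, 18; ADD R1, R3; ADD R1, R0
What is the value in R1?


Register state trace:
  MOV R1, 47  → R1 = 47
  MOV R3, 22  → R3 = 22
  MOV R0, 18  → R0 = 18
  ADD R1, R3  → R1 = 47 + 22 = 69
  ADD R1, R0  → R1 = 69 + 18 = 87
Final: R1 = 87

87


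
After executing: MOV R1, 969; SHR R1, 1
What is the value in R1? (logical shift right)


Register state trace:
  MOV R1, 969  → R1 = 969
  SHR R1, 1  → R1 = 969 >> 1 = 969 // 2^1 = 484
Final: R1 = 484

484


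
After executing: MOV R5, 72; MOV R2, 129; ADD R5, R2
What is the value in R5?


Register state trace:
  MOV R5, 72  → R5 = 72
  MOV R2, 129  → R2 = 129
  ADD R5, R2  → R5 = 72 + 129 = 201
Final: R5 = 201

201


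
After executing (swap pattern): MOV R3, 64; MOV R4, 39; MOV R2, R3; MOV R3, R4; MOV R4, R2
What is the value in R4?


Register state trace (swap pattern):
  MOV R3, 64  → R3 = 64
  MOV R4, 39  → R4 = 39
  MOV R2, R3  → R2 = 64  (save R3)
  MOV R3, R4  → R3 = 39  (R3 gets R4's value)
  MOV R4, R2  → R4 = 64  (R4 gets saved value)
Final: R4 = 64

64


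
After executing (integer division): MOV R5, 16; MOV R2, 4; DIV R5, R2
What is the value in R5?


Register state trace:
  MOV R5, 16  → R5 = 16
  MOV R2, 4  → R2 = 4
  DIV R5, R2  → R5 = 16 // 4 = 4
Final: R5 = 4

4


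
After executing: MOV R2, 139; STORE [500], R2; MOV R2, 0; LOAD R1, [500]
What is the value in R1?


Register and memory trace:
  MOV R2, 139  → R2 = 139
  STORE [500], R2  → mem[500] = 139
  MOV R2, 0  → R2 = 0
  LOAD R1, [500]  → R1 = mem[500] = 139
Final: R1 = 139

139


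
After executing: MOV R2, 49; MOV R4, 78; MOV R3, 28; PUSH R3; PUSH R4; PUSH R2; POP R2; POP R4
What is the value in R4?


Stack trace (top is rightmost):
  MOV R2, 49  → R2 = 49
  MOV R4, 78  → R4 = 78
  MOV R3, 28  → R3 = 28
  PUSH R3  → stack: [28]
  PUSH R4  → stack: [28, 78]
  PUSH R2  → stack: [28, 78, 49]
  POP R2  → R2 = 49, stack: [28, 78]
  POP R4  → R4 = 78, stack: [28]
Final: R4 = 78

78


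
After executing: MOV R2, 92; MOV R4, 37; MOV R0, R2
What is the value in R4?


Register state trace:
  MOV R2, 92  → R2 = 92
  MOV R4, 37  → R4 = 37
  MOV R0, R2  → R0 = 92
Final: R4 = 37

37


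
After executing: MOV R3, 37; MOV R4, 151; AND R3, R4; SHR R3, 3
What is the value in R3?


Register state trace:
  MOV R3, 37  → R3 = 37 (0b00100101)
  MOV R4, 151  → R4 = 151 (0b10010111)
  AND R3, R4  → R3 = 37 AND 151 = 5 (0b00000101)
  SHR R3, 3  → R3 = 5 >> 3 = 0
Final: R3 = 0

0


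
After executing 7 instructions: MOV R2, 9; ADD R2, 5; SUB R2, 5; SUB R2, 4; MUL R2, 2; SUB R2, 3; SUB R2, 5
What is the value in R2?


Register state trace:
  MOV R2, 9  → R2 = 9
  ADD R2, 5  → R2 = 9 + 5 = 14
  SUB R2, 5  → R2 = 14 - 5 = 9
  SUB R2, 4  → R2 = 9 - 4 = 5
  MUL R2, 2  → R2 = 5 * 2 = 10
  SUB R2, 3  → R2 = 10 - 3 = 7
  SUB R2, 5  → R2 = 7 - 5 = 2
Final: R2 = 2

2


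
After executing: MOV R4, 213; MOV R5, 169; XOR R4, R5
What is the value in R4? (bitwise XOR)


Register state trace:
  MOV R4, 213  → R4 = 213 (0b11010101)
  MOV R5, 169  → R5 = 169 (0b10101001)
  XOR R4, R5  → R4 = 213 XOR 169 = 124 (0b01111100)
Final: R4 = 124

124


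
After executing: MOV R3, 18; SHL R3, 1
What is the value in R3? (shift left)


Register state trace:
  MOV R3, 18  → R3 = 18
  SHL R3, 1  → R3 = 18 << 1 = 18 * 2^1 = 36
Final: R3 = 36

36


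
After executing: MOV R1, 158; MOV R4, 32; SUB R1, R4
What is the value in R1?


Register state trace:
  MOV R1, 158  → R1 = 158
  MOV R4, 32  → R4 = 32
  SUB R1, R4  → R1 = 158 - 32 = 126
Final: R1 = 126

126


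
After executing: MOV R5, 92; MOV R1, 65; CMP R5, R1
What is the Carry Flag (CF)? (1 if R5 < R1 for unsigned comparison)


Register state trace:
  MOV R5, 92  → R5 = 92
  MOV R1, 65  → R1 = 65
  CMP R5, R1  → unsigned 92 - 65: no borrow
  92 >= 65, so CF = 0
CF = 0

0


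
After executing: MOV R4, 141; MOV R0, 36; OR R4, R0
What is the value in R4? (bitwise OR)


Register state trace:
  MOV R4, 141  → R4 = 141 (0b10001101)
  MOV R0, 36  → R0 = 36 (0b00100100)
  OR R4, R0   → R4 = 141 OR 36 = 173 (0b10101101)
Final: R4 = 173

173


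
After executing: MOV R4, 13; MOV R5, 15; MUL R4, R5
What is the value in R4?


Register state trace:
  MOV R4, 13  → R4 = 13
  MOV R5, 15  → R5 = 15
  MUL R4, R5  → R4 = 13 * 15 = 195
Final: R4 = 195

195


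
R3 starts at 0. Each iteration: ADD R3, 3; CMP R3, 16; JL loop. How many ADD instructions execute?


Loop trace (R3 starts at 0, target 16, step 3):
  ADD #1: R3 = 0 + 3 = 3  → 3 < 16, loop
  ADD #2: R3 = 3 + 3 = 6  → 6 < 16, loop
  ADD #3: R3 = 6 + 3 = 9  → 9 < 16, loop
  ADD #4: R3 = 9 + 3 = 12  → 12 < 16, loop
  ADD #5: R3 = 12 + 3 = 15  → 15 < 16, loop
  ADD #6: R3 = 15 + 3 = 18  → 18 >= 16, exit
Total ADD instructions: 6

6


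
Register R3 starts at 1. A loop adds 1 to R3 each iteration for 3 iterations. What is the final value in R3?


Starting value: R3 = 1
  Iter 1: R3 = 1 + 1 = 2
  Iter 2: R3 = 2 + 1 = 3
  Iter 3: R3 = 3 + 1 = 4
Final: R3 = 4

4


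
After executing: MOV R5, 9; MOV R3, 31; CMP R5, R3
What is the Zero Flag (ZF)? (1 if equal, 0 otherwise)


Register state trace:
  MOV R5, 9  → R5 = 9
  MOV R3, 31  → R3 = 31
  CMP R5, R3  → computes 9 - 31 = -22
  Result is nonzero, so values are not equal
ZF = 0

0


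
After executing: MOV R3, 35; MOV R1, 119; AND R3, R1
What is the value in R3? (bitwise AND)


Register state trace:
  MOV R3, 35  → R3 = 35 (0b00100011)
  MOV R1, 119  → R1 = 119 (0b01110111)
  AND R3, R1  → R3 = 35 AND 119 = 35 (0b00100011)
Final: R3 = 35

35


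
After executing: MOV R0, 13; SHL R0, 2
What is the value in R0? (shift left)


Register state trace:
  MOV R0, 13  → R0 = 13
  SHL R0, 2  → R0 = 13 << 2 = 13 * 2^2 = 52
Final: R0 = 52

52


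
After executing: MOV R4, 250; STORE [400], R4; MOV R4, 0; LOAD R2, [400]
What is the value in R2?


Register and memory trace:
  MOV R4, 250  → R4 = 250
  STORE [400], R4  → mem[400] = 250
  MOV R4, 0  → R4 = 0
  LOAD R2, [400]  → R2 = mem[400] = 250
Final: R2 = 250

250


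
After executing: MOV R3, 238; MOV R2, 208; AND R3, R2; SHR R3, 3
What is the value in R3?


Register state trace:
  MOV R3, 238  → R3 = 238 (0b11101110)
  MOV R2, 208  → R2 = 208 (0b11010000)
  AND R3, R2  → R3 = 238 AND 208 = 192 (0b11000000)
  SHR R3, 3  → R3 = 192 >> 3 = 24
Final: R3 = 24

24


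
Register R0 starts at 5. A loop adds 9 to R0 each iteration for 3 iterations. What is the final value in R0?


Starting value: R0 = 5
  Iter 1: R0 = 5 + 9 = 14
  Iter 2: R0 = 14 + 9 = 23
  Iter 3: R0 = 23 + 9 = 32
Final: R0 = 32

32


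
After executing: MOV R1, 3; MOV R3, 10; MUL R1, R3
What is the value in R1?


Register state trace:
  MOV R1, 3  → R1 = 3
  MOV R3, 10  → R3 = 10
  MUL R1, R3  → R1 = 3 * 10 = 30
Final: R1 = 30

30


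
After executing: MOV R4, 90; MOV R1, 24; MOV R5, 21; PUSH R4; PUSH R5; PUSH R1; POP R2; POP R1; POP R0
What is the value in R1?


Stack trace (top is rightmost):
  MOV R4, 90  → R4 = 90
  MOV R1, 24  → R1 = 24
  MOV R5, 21  → R5 = 21
  PUSH R4  → stack: [90]
  PUSH R5  → stack: [90, 21]
  PUSH R1  → stack: [90, 21, 24]
  POP R2  → R2 = 24, stack: [90, 21]
  POP R1  → R1 = 21, stack: [90]
  POP R0  → R0 = 90, stack: []
Final: R1 = 21

21


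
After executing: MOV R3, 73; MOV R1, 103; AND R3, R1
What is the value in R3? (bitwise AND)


Register state trace:
  MOV R3, 73  → R3 = 73 (0b01001001)
  MOV R1, 103  → R1 = 103 (0b01100111)
  AND R3, R1  → R3 = 73 AND 103 = 65 (0b01000001)
Final: R3 = 65

65


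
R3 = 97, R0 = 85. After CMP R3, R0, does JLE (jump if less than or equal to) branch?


Trace:
  R3 = 97, R0 = 85
  CMP R3, R0  → compares 97 vs 85
  JLE checks: is 97 less than or equal to 85?
  97 > 85, so condition is false
Branch taken: No

No


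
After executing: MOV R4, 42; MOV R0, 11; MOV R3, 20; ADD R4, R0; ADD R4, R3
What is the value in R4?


Register state trace:
  MOV R4, 42  → R4 = 42
  MOV R0, 11  → R0 = 11
  MOV R3, 20  → R3 = 20
  ADD R4, R0  → R4 = 42 + 11 = 53
  ADD R4, R3  → R4 = 53 + 20 = 73
Final: R4 = 73

73


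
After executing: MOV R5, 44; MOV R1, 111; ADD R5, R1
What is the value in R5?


Register state trace:
  MOV R5, 44  → R5 = 44
  MOV R1, 111  → R1 = 111
  ADD R5, R1  → R5 = 44 + 111 = 155
Final: R5 = 155

155


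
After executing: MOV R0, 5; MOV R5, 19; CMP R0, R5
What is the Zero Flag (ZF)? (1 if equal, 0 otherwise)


Register state trace:
  MOV R0, 5  → R0 = 5
  MOV R5, 19  → R5 = 19
  CMP R0, R5  → computes 5 - 19 = -14
  Result is nonzero, so values are not equal
ZF = 0

0


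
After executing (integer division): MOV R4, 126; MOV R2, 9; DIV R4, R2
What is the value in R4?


Register state trace:
  MOV R4, 126  → R4 = 126
  MOV R2, 9  → R2 = 9
  DIV R4, R2  → R4 = 126 // 9 = 14
Final: R4 = 14

14


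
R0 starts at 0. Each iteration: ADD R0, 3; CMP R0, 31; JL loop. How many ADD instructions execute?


Loop trace (R0 starts at 0, target 31, step 3):
  ADD #1: R0 = 0 + 3 = 3  → 3 < 31, loop
  ADD #2: R0 = 3 + 3 = 6  → 6 < 31, loop
  ADD #3: R0 = 6 + 3 = 9  → 9 < 31, loop
  ADD #4: R0 = 9 + 3 = 12  → 12 < 31, loop
  ADD #5: R0 = 12 + 3 = 15  → 15 < 31, loop
  ADD #6: R0 = 15 + 3 = 18  → 18 < 31, loop
  ADD #7: R0 = 18 + 3 = 21  → 21 < 31, loop
  ADD #8: R0 = 21 + 3 = 24  → 24 < 31, loop
  ADD #9: R0 = 24 + 3 = 27  → 27 < 31, loop
  ADD #10: R0 = 27 + 3 = 30  → 30 < 31, loop
  ADD #11: R0 = 30 + 3 = 33  → 33 >= 31, exit
Total ADD instructions: 11

11


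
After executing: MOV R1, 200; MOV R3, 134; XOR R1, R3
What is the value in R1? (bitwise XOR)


Register state trace:
  MOV R1, 200  → R1 = 200 (0b11001000)
  MOV R3, 134  → R3 = 134 (0b10000110)
  XOR R1, R3  → R1 = 200 XOR 134 = 78 (0b01001110)
Final: R1 = 78

78


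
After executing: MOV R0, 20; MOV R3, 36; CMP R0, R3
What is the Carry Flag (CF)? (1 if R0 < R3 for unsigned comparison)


Register state trace:
  MOV R0, 20  → R0 = 20
  MOV R3, 36  → R3 = 36
  CMP R0, R3  → unsigned 20 - 36: borrow occurs
  20 < 36, so CF = 1
CF = 1

1


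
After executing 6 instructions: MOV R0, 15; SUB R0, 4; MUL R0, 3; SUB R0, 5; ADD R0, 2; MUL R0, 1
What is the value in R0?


Register state trace:
  MOV R0, 15  → R0 = 15
  SUB R0, 4  → R0 = 15 - 4 = 11
  MUL R0, 3  → R0 = 11 * 3 = 33
  SUB R0, 5  → R0 = 33 - 5 = 28
  ADD R0, 2  → R0 = 28 + 2 = 30
  MUL R0, 1  → R0 = 30 * 1 = 30
Final: R0 = 30

30


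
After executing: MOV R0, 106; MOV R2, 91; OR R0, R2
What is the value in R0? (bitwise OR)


Register state trace:
  MOV R0, 106  → R0 = 106 (0b01101010)
  MOV R2, 91  → R2 = 91 (0b01011011)
  OR R0, R2   → R0 = 106 OR 91 = 123 (0b01111011)
Final: R0 = 123

123


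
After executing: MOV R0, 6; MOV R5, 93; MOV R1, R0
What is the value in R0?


Register state trace:
  MOV R0, 6  → R0 = 6
  MOV R5, 93  → R5 = 93
  MOV R1, R0  → R1 = 6
Final: R0 = 6

6


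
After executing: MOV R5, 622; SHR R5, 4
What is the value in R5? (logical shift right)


Register state trace:
  MOV R5, 622  → R5 = 622
  SHR R5, 4  → R5 = 622 >> 4 = 622 // 2^4 = 38
Final: R5 = 38

38


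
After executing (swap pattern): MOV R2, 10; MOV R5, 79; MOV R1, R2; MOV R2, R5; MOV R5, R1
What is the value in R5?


Register state trace (swap pattern):
  MOV R2, 10  → R2 = 10
  MOV R5, 79  → R5 = 79
  MOV R1, R2  → R1 = 10  (save R2)
  MOV R2, R5  → R2 = 79  (R2 gets R5's value)
  MOV R5, R1  → R5 = 10  (R5 gets saved value)
Final: R5 = 10

10


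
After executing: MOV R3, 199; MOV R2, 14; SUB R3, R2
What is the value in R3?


Register state trace:
  MOV R3, 199  → R3 = 199
  MOV R2, 14  → R2 = 14
  SUB R3, R2  → R3 = 199 - 14 = 185
Final: R3 = 185

185


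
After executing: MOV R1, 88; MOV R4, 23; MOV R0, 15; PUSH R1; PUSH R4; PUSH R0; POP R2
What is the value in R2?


Stack trace (top is rightmost):
  MOV R1, 88  → R1 = 88
  MOV R4, 23  → R4 = 23
  MOV R0, 15  → R0 = 15
  PUSH R1  → stack: [88]
  PUSH R4  → stack: [88, 23]
  PUSH R0  → stack: [88, 23, 15]
  POP R2  → R2 = 15, stack: [88, 23]
Final: R2 = 15

15


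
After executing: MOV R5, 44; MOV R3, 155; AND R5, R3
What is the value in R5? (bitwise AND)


Register state trace:
  MOV R5, 44  → R5 = 44 (0b00101100)
  MOV R3, 155  → R3 = 155 (0b10011011)
  AND R5, R3  → R5 = 44 AND 155 = 8 (0b00001000)
Final: R5 = 8

8


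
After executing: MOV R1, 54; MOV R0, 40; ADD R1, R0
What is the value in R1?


Register state trace:
  MOV R1, 54  → R1 = 54
  MOV R0, 40  → R0 = 40
  ADD R1, R0  → R1 = 54 + 40 = 94
Final: R1 = 94

94


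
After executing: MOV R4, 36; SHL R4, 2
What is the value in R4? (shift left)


Register state trace:
  MOV R4, 36  → R4 = 36
  SHL R4, 2  → R4 = 36 << 2 = 36 * 2^2 = 144
Final: R4 = 144

144


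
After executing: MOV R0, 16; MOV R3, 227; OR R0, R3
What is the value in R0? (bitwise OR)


Register state trace:
  MOV R0, 16  → R0 = 16 (0b00010000)
  MOV R3, 227  → R3 = 227 (0b11100011)
  OR R0, R3   → R0 = 16 OR 227 = 243 (0b11110011)
Final: R0 = 243

243


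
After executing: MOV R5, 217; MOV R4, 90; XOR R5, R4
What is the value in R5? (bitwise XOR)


Register state trace:
  MOV R5, 217  → R5 = 217 (0b11011001)
  MOV R4, 90  → R4 = 90 (0b01011010)
  XOR R5, R4  → R5 = 217 XOR 90 = 131 (0b10000011)
Final: R5 = 131

131


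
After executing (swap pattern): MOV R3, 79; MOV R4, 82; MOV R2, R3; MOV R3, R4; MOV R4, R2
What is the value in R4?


Register state trace (swap pattern):
  MOV R3, 79  → R3 = 79
  MOV R4, 82  → R4 = 82
  MOV R2, R3  → R2 = 79  (save R3)
  MOV R3, R4  → R3 = 82  (R3 gets R4's value)
  MOV R4, R2  → R4 = 79  (R4 gets saved value)
Final: R4 = 79

79


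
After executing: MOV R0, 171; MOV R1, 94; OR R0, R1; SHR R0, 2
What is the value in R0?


Register state trace:
  MOV R0, 171  → R0 = 171 (0b10101011)
  MOV R1, 94  → R1 = 94 (0b01011110)
  OR R0, R1  → R0 = 171 OR 94 = 255 (0b11111111)
  SHR R0, 2  → R0 = 255 >> 2 = 63
Final: R0 = 63

63


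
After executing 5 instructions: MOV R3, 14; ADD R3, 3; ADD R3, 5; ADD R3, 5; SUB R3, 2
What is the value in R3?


Register state trace:
  MOV R3, 14  → R3 = 14
  ADD R3, 3  → R3 = 14 + 3 = 17
  ADD R3, 5  → R3 = 17 + 5 = 22
  ADD R3, 5  → R3 = 22 + 5 = 27
  SUB R3, 2  → R3 = 27 - 2 = 25
Final: R3 = 25

25


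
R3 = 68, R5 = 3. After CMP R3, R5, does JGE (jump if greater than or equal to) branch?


Trace:
  R3 = 68, R5 = 3
  CMP R3, R5  → compares 68 vs 3
  JGE checks: is 68 greater than or equal to 3?
  68 > 3, so condition is true
Branch taken: Yes

Yes


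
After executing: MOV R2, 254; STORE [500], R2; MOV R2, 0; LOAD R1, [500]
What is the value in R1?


Register and memory trace:
  MOV R2, 254  → R2 = 254
  STORE [500], R2  → mem[500] = 254
  MOV R2, 0  → R2 = 0
  LOAD R1, [500]  → R1 = mem[500] = 254
Final: R1 = 254

254


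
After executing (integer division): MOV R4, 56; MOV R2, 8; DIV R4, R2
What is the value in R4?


Register state trace:
  MOV R4, 56  → R4 = 56
  MOV R2, 8  → R2 = 8
  DIV R4, R2  → R4 = 56 // 8 = 7
Final: R4 = 7

7


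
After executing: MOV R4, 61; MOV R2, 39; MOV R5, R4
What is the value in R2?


Register state trace:
  MOV R4, 61  → R4 = 61
  MOV R2, 39  → R2 = 39
  MOV R5, R4  → R5 = 61
Final: R2 = 39

39


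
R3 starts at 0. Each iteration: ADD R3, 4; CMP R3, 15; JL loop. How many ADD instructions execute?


Loop trace (R3 starts at 0, target 15, step 4):
  ADD #1: R3 = 0 + 4 = 4  → 4 < 15, loop
  ADD #2: R3 = 4 + 4 = 8  → 8 < 15, loop
  ADD #3: R3 = 8 + 4 = 12  → 12 < 15, loop
  ADD #4: R3 = 12 + 4 = 16  → 16 >= 15, exit
Total ADD instructions: 4

4


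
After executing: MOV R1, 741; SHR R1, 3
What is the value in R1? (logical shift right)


Register state trace:
  MOV R1, 741  → R1 = 741
  SHR R1, 3  → R1 = 741 >> 3 = 741 // 2^3 = 92
Final: R1 = 92

92


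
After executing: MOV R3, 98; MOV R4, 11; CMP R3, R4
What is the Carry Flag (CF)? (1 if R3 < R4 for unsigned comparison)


Register state trace:
  MOV R3, 98  → R3 = 98
  MOV R4, 11  → R4 = 11
  CMP R3, R4  → unsigned 98 - 11: no borrow
  98 >= 11, so CF = 0
CF = 0

0


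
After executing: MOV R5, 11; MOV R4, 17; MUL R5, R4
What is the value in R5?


Register state trace:
  MOV R5, 11  → R5 = 11
  MOV R4, 17  → R4 = 17
  MUL R5, R4  → R5 = 11 * 17 = 187
Final: R5 = 187

187


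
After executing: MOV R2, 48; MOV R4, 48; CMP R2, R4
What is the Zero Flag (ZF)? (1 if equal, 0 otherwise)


Register state trace:
  MOV R2, 48  → R2 = 48
  MOV R4, 48  → R4 = 48
  CMP R2, R4  → computes 48 - 48 = 0
  Result is zero, so values are equal
ZF = 1

1


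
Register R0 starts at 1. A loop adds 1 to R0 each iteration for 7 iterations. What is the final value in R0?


Starting value: R0 = 1
  Iter 1: R0 = 1 + 1 = 2
  Iter 2: R0 = 2 + 1 = 3
  Iter 3: R0 = 3 + 1 = 4
  Iter 4: R0 = 4 + 1 = 5
  Iter 5: R0 = 5 + 1 = 6
  Iter 6: R0 = 6 + 1 = 7
  Iter 7: R0 = 7 + 1 = 8
Final: R0 = 8

8


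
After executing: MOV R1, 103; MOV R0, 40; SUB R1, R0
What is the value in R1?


Register state trace:
  MOV R1, 103  → R1 = 103
  MOV R0, 40  → R0 = 40
  SUB R1, R0  → R1 = 103 - 40 = 63
Final: R1 = 63

63


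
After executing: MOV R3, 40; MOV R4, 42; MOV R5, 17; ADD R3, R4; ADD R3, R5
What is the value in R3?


Register state trace:
  MOV R3, 40  → R3 = 40
  MOV R4, 42  → R4 = 42
  MOV R5, 17  → R5 = 17
  ADD R3, R4  → R3 = 40 + 42 = 82
  ADD R3, R5  → R3 = 82 + 17 = 99
Final: R3 = 99

99


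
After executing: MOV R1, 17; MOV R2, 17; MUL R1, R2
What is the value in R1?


Register state trace:
  MOV R1, 17  → R1 = 17
  MOV R2, 17  → R2 = 17
  MUL R1, R2  → R1 = 17 * 17 = 289
Final: R1 = 289

289


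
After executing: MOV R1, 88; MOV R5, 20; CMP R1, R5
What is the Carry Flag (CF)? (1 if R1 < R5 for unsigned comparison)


Register state trace:
  MOV R1, 88  → R1 = 88
  MOV R5, 20  → R5 = 20
  CMP R1, R5  → unsigned 88 - 20: no borrow
  88 >= 20, so CF = 0
CF = 0

0


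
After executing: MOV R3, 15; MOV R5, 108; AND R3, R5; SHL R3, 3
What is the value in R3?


Register state trace:
  MOV R3, 15  → R3 = 15 (0b00001111)
  MOV R5, 108  → R5 = 108 (0b01101100)
  AND R3, R5  → R3 = 15 AND 108 = 12 (0b00001100)
  SHL R3, 3  → R3 = 12 << 3 = 96
Final: R3 = 96

96


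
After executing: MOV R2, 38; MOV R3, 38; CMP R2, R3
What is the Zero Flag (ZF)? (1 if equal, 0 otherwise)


Register state trace:
  MOV R2, 38  → R2 = 38
  MOV R3, 38  → R3 = 38
  CMP R2, R3  → computes 38 - 38 = 0
  Result is zero, so values are equal
ZF = 1

1


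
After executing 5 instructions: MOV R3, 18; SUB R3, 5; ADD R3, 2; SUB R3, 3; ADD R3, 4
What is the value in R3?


Register state trace:
  MOV R3, 18  → R3 = 18
  SUB R3, 5  → R3 = 18 - 5 = 13
  ADD R3, 2  → R3 = 13 + 2 = 15
  SUB R3, 3  → R3 = 15 - 3 = 12
  ADD R3, 4  → R3 = 12 + 4 = 16
Final: R3 = 16

16


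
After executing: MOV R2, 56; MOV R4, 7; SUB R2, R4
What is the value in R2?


Register state trace:
  MOV R2, 56  → R2 = 56
  MOV R4, 7  → R4 = 7
  SUB R2, R4  → R2 = 56 - 7 = 49
Final: R2 = 49

49


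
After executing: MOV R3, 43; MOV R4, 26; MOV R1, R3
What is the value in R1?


Register state trace:
  MOV R3, 43  → R3 = 43
  MOV R4, 26  → R4 = 26
  MOV R1, R3  → R1 = 43
Final: R1 = 43

43


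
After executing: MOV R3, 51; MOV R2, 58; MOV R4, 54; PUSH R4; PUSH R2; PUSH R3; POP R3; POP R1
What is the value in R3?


Stack trace (top is rightmost):
  MOV R3, 51  → R3 = 51
  MOV R2, 58  → R2 = 58
  MOV R4, 54  → R4 = 54
  PUSH R4  → stack: [54]
  PUSH R2  → stack: [54, 58]
  PUSH R3  → stack: [54, 58, 51]
  POP R3  → R3 = 51, stack: [54, 58]
  POP R1  → R1 = 58, stack: [54]
Final: R3 = 51

51


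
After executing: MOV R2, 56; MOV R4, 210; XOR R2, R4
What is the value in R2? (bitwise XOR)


Register state trace:
  MOV R2, 56  → R2 = 56 (0b00111000)
  MOV R4, 210  → R4 = 210 (0b11010010)
  XOR R2, R4  → R2 = 56 XOR 210 = 234 (0b11101010)
Final: R2 = 234

234


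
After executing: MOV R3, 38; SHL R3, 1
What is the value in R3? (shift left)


Register state trace:
  MOV R3, 38  → R3 = 38
  SHL R3, 1  → R3 = 38 << 1 = 38 * 2^1 = 76
Final: R3 = 76

76


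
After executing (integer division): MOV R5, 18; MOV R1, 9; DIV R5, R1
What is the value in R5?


Register state trace:
  MOV R5, 18  → R5 = 18
  MOV R1, 9  → R1 = 9
  DIV R5, R1  → R5 = 18 // 9 = 2
Final: R5 = 2

2


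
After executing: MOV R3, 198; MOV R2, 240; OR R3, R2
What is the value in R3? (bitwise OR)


Register state trace:
  MOV R3, 198  → R3 = 198 (0b11000110)
  MOV R2, 240  → R2 = 240 (0b11110000)
  OR R3, R2   → R3 = 198 OR 240 = 246 (0b11110110)
Final: R3 = 246

246


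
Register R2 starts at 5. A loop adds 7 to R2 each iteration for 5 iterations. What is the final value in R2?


Starting value: R2 = 5
  Iter 1: R2 = 5 + 7 = 12
  Iter 2: R2 = 12 + 7 = 19
  Iter 3: R2 = 19 + 7 = 26
  Iter 4: R2 = 26 + 7 = 33
  Iter 5: R2 = 33 + 7 = 40
Final: R2 = 40

40


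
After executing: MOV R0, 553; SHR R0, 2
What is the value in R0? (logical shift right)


Register state trace:
  MOV R0, 553  → R0 = 553
  SHR R0, 2  → R0 = 553 >> 2 = 553 // 2^2 = 138
Final: R0 = 138

138


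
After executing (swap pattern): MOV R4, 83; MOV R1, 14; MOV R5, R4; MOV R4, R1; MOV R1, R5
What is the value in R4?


Register state trace (swap pattern):
  MOV R4, 83  → R4 = 83
  MOV R1, 14  → R1 = 14
  MOV R5, R4  → R5 = 83  (save R4)
  MOV R4, R1  → R4 = 14  (R4 gets R1's value)
  MOV R1, R5  → R1 = 83  (R1 gets saved value)
Final: R4 = 14

14


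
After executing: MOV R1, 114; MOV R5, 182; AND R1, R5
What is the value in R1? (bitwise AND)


Register state trace:
  MOV R1, 114  → R1 = 114 (0b01110010)
  MOV R5, 182  → R5 = 182 (0b10110110)
  AND R1, R5  → R1 = 114 AND 182 = 50 (0b00110010)
Final: R1 = 50

50


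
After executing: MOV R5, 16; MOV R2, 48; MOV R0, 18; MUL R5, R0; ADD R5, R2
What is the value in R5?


Register state trace:
  MOV R5, 16  → R5 = 16
  MOV R2, 48  → R2 = 48
  MOV R0, 18  → R0 = 18
  MUL R5, R0  → R5 = 16 * 18 = 288
  ADD R5, R2  → R5 = 288 + 48 = 336
Final: R5 = 336

336


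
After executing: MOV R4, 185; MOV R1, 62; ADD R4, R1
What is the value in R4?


Register state trace:
  MOV R4, 185  → R4 = 185
  MOV R1, 62  → R1 = 62
  ADD R4, R1  → R4 = 185 + 62 = 247
Final: R4 = 247

247


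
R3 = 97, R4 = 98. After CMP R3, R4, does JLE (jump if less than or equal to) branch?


Trace:
  R3 = 97, R4 = 98
  CMP R3, R4  → compares 97 vs 98
  JLE checks: is 97 less than or equal to 98?
  97 < 98, so condition is true
Branch taken: Yes

Yes


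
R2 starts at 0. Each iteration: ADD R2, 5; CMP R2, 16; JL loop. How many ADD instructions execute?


Loop trace (R2 starts at 0, target 16, step 5):
  ADD #1: R2 = 0 + 5 = 5  → 5 < 16, loop
  ADD #2: R2 = 5 + 5 = 10  → 10 < 16, loop
  ADD #3: R2 = 10 + 5 = 15  → 15 < 16, loop
  ADD #4: R2 = 15 + 5 = 20  → 20 >= 16, exit
Total ADD instructions: 4

4


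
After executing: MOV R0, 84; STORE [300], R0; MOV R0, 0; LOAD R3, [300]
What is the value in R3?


Register and memory trace:
  MOV R0, 84  → R0 = 84
  STORE [300], R0  → mem[300] = 84
  MOV R0, 0  → R0 = 0
  LOAD R3, [300]  → R3 = mem[300] = 84
Final: R3 = 84

84


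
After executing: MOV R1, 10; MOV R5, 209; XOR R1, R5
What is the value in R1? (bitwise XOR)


Register state trace:
  MOV R1, 10  → R1 = 10 (0b00001010)
  MOV R5, 209  → R5 = 209 (0b11010001)
  XOR R1, R5  → R1 = 10 XOR 209 = 219 (0b11011011)
Final: R1 = 219

219


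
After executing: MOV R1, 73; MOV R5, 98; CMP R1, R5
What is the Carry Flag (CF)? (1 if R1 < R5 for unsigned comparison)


Register state trace:
  MOV R1, 73  → R1 = 73
  MOV R5, 98  → R5 = 98
  CMP R1, R5  → unsigned 73 - 98: borrow occurs
  73 < 98, so CF = 1
CF = 1

1


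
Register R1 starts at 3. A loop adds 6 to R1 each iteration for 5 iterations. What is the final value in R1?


Starting value: R1 = 3
  Iter 1: R1 = 3 + 6 = 9
  Iter 2: R1 = 9 + 6 = 15
  Iter 3: R1 = 15 + 6 = 21
  Iter 4: R1 = 21 + 6 = 27
  Iter 5: R1 = 27 + 6 = 33
Final: R1 = 33

33


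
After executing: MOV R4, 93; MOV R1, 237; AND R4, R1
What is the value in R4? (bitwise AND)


Register state trace:
  MOV R4, 93  → R4 = 93 (0b01011101)
  MOV R1, 237  → R1 = 237 (0b11101101)
  AND R4, R1  → R4 = 93 AND 237 = 77 (0b01001101)
Final: R4 = 77

77


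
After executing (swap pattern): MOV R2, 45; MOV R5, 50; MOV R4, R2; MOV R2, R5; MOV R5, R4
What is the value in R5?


Register state trace (swap pattern):
  MOV R2, 45  → R2 = 45
  MOV R5, 50  → R5 = 50
  MOV R4, R2  → R4 = 45  (save R2)
  MOV R2, R5  → R2 = 50  (R2 gets R5's value)
  MOV R5, R4  → R5 = 45  (R5 gets saved value)
Final: R5 = 45

45


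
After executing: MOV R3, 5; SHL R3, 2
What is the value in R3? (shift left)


Register state trace:
  MOV R3, 5  → R3 = 5
  SHL R3, 2  → R3 = 5 << 2 = 5 * 2^2 = 20
Final: R3 = 20

20


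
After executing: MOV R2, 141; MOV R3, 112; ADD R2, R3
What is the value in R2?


Register state trace:
  MOV R2, 141  → R2 = 141
  MOV R3, 112  → R3 = 112
  ADD R2, R3  → R2 = 141 + 112 = 253
Final: R2 = 253

253


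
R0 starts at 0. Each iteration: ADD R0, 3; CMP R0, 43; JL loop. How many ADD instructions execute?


Loop trace (R0 starts at 0, target 43, step 3):
  ADD #1: R0 = 0 + 3 = 3  → 3 < 43, loop
  ADD #2: R0 = 3 + 3 = 6  → 6 < 43, loop
  ADD #3: R0 = 6 + 3 = 9  → 9 < 43, loop
  ADD #4: R0 = 9 + 3 = 12  → 12 < 43, loop
  ADD #5: R0 = 12 + 3 = 15  → 15 < 43, loop
  ADD #6: R0 = 15 + 3 = 18  → 18 < 43, loop
  ADD #7: R0 = 18 + 3 = 21  → 21 < 43, loop
  ADD #8: R0 = 21 + 3 = 24  → 24 < 43, loop
  ADD #9: R0 = 24 + 3 = 27  → 27 < 43, loop
  ADD #10: R0 = 27 + 3 = 30  → 30 < 43, loop
  ADD #11: R0 = 30 + 3 = 33  → 33 < 43, loop
  ADD #12: R0 = 33 + 3 = 36  → 36 < 43, loop
  ADD #13: R0 = 36 + 3 = 39  → 39 < 43, loop
  ADD #14: R0 = 39 + 3 = 42  → 42 < 43, loop
  ADD #15: R0 = 42 + 3 = 45  → 45 >= 43, exit
Total ADD instructions: 15

15


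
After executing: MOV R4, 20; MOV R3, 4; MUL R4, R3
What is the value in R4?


Register state trace:
  MOV R4, 20  → R4 = 20
  MOV R3, 4  → R3 = 4
  MUL R4, R3  → R4 = 20 * 4 = 80
Final: R4 = 80

80


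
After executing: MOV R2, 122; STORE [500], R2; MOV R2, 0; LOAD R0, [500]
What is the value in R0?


Register and memory trace:
  MOV R2, 122  → R2 = 122
  STORE [500], R2  → mem[500] = 122
  MOV R2, 0  → R2 = 0
  LOAD R0, [500]  → R0 = mem[500] = 122
Final: R0 = 122

122


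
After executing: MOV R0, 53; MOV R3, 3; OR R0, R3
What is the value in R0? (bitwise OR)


Register state trace:
  MOV R0, 53  → R0 = 53 (0b00110101)
  MOV R3, 3  → R3 = 3 (0b00000011)
  OR R0, R3   → R0 = 53 OR 3 = 55 (0b00110111)
Final: R0 = 55

55


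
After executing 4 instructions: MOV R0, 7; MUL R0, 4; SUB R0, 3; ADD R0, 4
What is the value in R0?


Register state trace:
  MOV R0, 7  → R0 = 7
  MUL R0, 4  → R0 = 7 * 4 = 28
  SUB R0, 3  → R0 = 28 - 3 = 25
  ADD R0, 4  → R0 = 25 + 4 = 29
Final: R0 = 29

29


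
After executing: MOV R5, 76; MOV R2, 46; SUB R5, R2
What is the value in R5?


Register state trace:
  MOV R5, 76  → R5 = 76
  MOV R2, 46  → R2 = 46
  SUB R5, R2  → R5 = 76 - 46 = 30
Final: R5 = 30

30


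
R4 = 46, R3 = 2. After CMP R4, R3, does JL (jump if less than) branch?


Trace:
  R4 = 46, R3 = 2
  CMP R4, R3  → compares 46 vs 2
  JL checks: is 46 less than 2?
  46 > 2, so condition is false
Branch taken: No

No


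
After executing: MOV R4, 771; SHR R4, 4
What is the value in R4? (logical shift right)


Register state trace:
  MOV R4, 771  → R4 = 771
  SHR R4, 4  → R4 = 771 >> 4 = 771 // 2^4 = 48
Final: R4 = 48

48


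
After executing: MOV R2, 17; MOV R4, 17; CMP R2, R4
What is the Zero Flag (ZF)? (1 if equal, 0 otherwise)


Register state trace:
  MOV R2, 17  → R2 = 17
  MOV R4, 17  → R4 = 17
  CMP R2, R4  → computes 17 - 17 = 0
  Result is zero, so values are equal
ZF = 1

1


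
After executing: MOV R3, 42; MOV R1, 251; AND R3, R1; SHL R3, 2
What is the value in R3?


Register state trace:
  MOV R3, 42  → R3 = 42 (0b00101010)
  MOV R1, 251  → R1 = 251 (0b11111011)
  AND R3, R1  → R3 = 42 AND 251 = 42 (0b00101010)
  SHL R3, 2  → R3 = 42 << 2 = 168
Final: R3 = 168

168


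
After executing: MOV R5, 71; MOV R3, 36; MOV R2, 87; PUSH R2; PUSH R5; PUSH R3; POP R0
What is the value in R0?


Stack trace (top is rightmost):
  MOV R5, 71  → R5 = 71
  MOV R3, 36  → R3 = 36
  MOV R2, 87  → R2 = 87
  PUSH R2  → stack: [87]
  PUSH R5  → stack: [87, 71]
  PUSH R3  → stack: [87, 71, 36]
  POP R0  → R0 = 36, stack: [87, 71]
Final: R0 = 36

36


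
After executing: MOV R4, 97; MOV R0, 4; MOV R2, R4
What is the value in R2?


Register state trace:
  MOV R4, 97  → R4 = 97
  MOV R0, 4  → R0 = 4
  MOV R2, R4  → R2 = 97
Final: R2 = 97

97


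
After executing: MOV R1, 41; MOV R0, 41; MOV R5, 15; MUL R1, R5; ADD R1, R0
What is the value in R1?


Register state trace:
  MOV R1, 41  → R1 = 41
  MOV R0, 41  → R0 = 41
  MOV R5, 15  → R5 = 15
  MUL R1, R5  → R1 = 41 * 15 = 615
  ADD R1, R0  → R1 = 615 + 41 = 656
Final: R1 = 656

656


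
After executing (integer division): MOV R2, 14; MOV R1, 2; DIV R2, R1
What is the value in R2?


Register state trace:
  MOV R2, 14  → R2 = 14
  MOV R1, 2  → R1 = 2
  DIV R2, R1  → R2 = 14 // 2 = 7
Final: R2 = 7

7


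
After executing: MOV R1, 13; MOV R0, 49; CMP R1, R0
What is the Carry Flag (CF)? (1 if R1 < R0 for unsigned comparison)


Register state trace:
  MOV R1, 13  → R1 = 13
  MOV R0, 49  → R0 = 49
  CMP R1, R0  → unsigned 13 - 49: borrow occurs
  13 < 49, so CF = 1
CF = 1

1


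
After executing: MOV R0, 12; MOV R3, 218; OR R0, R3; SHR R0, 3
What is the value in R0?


Register state trace:
  MOV R0, 12  → R0 = 12 (0b00001100)
  MOV R3, 218  → R3 = 218 (0b11011010)
  OR R0, R3  → R0 = 12 OR 218 = 222 (0b11011110)
  SHR R0, 3  → R0 = 222 >> 3 = 27
Final: R0 = 27

27


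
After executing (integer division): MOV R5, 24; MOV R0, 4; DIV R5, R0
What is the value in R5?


Register state trace:
  MOV R5, 24  → R5 = 24
  MOV R0, 4  → R0 = 4
  DIV R5, R0  → R5 = 24 // 4 = 6
Final: R5 = 6

6


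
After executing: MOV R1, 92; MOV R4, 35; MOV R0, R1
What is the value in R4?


Register state trace:
  MOV R1, 92  → R1 = 92
  MOV R4, 35  → R4 = 35
  MOV R0, R1  → R0 = 92
Final: R4 = 35

35


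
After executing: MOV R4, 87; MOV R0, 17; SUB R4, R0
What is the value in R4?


Register state trace:
  MOV R4, 87  → R4 = 87
  MOV R0, 17  → R0 = 17
  SUB R4, R0  → R4 = 87 - 17 = 70
Final: R4 = 70

70


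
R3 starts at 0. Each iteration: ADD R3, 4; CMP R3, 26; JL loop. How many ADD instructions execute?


Loop trace (R3 starts at 0, target 26, step 4):
  ADD #1: R3 = 0 + 4 = 4  → 4 < 26, loop
  ADD #2: R3 = 4 + 4 = 8  → 8 < 26, loop
  ADD #3: R3 = 8 + 4 = 12  → 12 < 26, loop
  ADD #4: R3 = 12 + 4 = 16  → 16 < 26, loop
  ADD #5: R3 = 16 + 4 = 20  → 20 < 26, loop
  ADD #6: R3 = 20 + 4 = 24  → 24 < 26, loop
  ADD #7: R3 = 24 + 4 = 28  → 28 >= 26, exit
Total ADD instructions: 7

7


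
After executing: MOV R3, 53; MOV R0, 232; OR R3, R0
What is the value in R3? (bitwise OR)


Register state trace:
  MOV R3, 53  → R3 = 53 (0b00110101)
  MOV R0, 232  → R0 = 232 (0b11101000)
  OR R3, R0   → R3 = 53 OR 232 = 253 (0b11111101)
Final: R3 = 253

253


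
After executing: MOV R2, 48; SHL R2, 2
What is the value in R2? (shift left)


Register state trace:
  MOV R2, 48  → R2 = 48
  SHL R2, 2  → R2 = 48 << 2 = 48 * 2^2 = 192
Final: R2 = 192

192


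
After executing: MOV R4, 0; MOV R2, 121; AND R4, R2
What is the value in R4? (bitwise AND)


Register state trace:
  MOV R4, 0  → R4 = 0 (0b00000000)
  MOV R2, 121  → R2 = 121 (0b01111001)
  AND R4, R2  → R4 = 0 AND 121 = 0 (0b00000000)
Final: R4 = 0

0


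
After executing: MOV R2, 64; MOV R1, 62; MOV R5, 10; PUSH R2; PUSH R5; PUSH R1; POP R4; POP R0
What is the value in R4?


Stack trace (top is rightmost):
  MOV R2, 64  → R2 = 64
  MOV R1, 62  → R1 = 62
  MOV R5, 10  → R5 = 10
  PUSH R2  → stack: [64]
  PUSH R5  → stack: [64, 10]
  PUSH R1  → stack: [64, 10, 62]
  POP R4  → R4 = 62, stack: [64, 10]
  POP R0  → R0 = 10, stack: [64]
Final: R4 = 62

62


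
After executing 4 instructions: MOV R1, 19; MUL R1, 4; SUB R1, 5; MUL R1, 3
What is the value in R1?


Register state trace:
  MOV R1, 19  → R1 = 19
  MUL R1, 4  → R1 = 19 * 4 = 76
  SUB R1, 5  → R1 = 76 - 5 = 71
  MUL R1, 3  → R1 = 71 * 3 = 213
Final: R1 = 213

213
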